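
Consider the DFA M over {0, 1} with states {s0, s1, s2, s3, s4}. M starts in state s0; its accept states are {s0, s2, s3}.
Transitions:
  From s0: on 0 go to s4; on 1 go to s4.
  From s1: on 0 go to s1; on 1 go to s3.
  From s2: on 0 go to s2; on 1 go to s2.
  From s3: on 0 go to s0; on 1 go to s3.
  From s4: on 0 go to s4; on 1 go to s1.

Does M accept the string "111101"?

s0 --1--> s4
s4 --1--> s1
s1 --1--> s3
s3 --1--> s3
s3 --0--> s0
s0 --1--> s4
End in state s4, which is not an accepting state.

rejected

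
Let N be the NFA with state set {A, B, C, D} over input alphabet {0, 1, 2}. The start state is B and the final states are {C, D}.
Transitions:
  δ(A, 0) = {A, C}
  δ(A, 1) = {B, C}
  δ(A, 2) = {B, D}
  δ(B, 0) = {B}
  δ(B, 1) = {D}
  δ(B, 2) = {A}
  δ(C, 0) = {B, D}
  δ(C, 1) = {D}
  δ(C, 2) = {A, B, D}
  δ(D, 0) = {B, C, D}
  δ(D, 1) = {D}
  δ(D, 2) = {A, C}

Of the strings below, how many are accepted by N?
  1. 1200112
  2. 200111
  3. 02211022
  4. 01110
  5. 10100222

1200112: accepted
200111: accepted
02211022: accepted
01110: accepted
10100222: accepted

5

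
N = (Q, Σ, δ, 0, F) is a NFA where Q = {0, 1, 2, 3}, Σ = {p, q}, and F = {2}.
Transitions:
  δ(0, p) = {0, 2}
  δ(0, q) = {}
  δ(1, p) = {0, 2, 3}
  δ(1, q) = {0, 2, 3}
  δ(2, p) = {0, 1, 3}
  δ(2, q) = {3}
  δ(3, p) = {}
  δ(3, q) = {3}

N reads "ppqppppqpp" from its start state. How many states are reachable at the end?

4

Start: {0}
read p: {0, 2}
read p: {0, 1, 2, 3}
read q: {0, 2, 3}
read p: {0, 1, 2, 3}
read p: {0, 1, 2, 3}
read p: {0, 1, 2, 3}
read p: {0, 1, 2, 3}
read q: {0, 2, 3}
read p: {0, 1, 2, 3}
read p: {0, 1, 2, 3}
Final reachable set {0, 1, 2, 3} has 4 states.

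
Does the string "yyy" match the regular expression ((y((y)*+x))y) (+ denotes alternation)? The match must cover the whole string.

yes

Split as yy·y: (y((y)*+x)) matches yy and y matches y.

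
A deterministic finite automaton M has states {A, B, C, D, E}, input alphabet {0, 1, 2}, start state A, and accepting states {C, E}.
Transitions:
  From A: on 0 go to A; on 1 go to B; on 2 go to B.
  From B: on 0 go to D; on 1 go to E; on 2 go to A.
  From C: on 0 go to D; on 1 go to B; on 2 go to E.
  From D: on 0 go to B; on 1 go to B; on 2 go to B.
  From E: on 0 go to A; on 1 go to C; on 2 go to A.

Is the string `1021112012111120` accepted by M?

rejected

A --1--> B
B --0--> D
D --2--> B
B --1--> E
E --1--> C
C --1--> B
B --2--> A
A --0--> A
A --1--> B
B --2--> A
A --1--> B
B --1--> E
E --1--> C
C --1--> B
B --2--> A
A --0--> A
End in state A, which is not an accepting state.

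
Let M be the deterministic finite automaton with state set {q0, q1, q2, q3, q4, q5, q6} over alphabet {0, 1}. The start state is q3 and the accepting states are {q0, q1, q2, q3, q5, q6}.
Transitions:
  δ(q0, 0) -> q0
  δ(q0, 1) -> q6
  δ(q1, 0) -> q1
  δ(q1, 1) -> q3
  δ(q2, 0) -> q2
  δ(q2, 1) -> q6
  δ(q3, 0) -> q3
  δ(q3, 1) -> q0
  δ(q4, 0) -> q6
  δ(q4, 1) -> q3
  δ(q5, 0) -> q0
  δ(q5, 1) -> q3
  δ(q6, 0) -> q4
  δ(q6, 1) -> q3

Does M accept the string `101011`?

q3 --1--> q0
q0 --0--> q0
q0 --1--> q6
q6 --0--> q4
q4 --1--> q3
q3 --1--> q0
End in state q0, which is an accepting state.

accepted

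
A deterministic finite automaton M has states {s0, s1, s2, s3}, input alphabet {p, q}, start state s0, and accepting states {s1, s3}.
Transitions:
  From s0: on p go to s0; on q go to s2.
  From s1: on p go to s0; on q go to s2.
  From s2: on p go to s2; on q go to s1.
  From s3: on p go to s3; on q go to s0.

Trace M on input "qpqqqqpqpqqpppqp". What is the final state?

s0 --q--> s2
s2 --p--> s2
s2 --q--> s1
s1 --q--> s2
s2 --q--> s1
s1 --q--> s2
s2 --p--> s2
s2 --q--> s1
s1 --p--> s0
s0 --q--> s2
s2 --q--> s1
s1 --p--> s0
s0 --p--> s0
s0 --p--> s0
s0 --q--> s2
s2 --p--> s2

s2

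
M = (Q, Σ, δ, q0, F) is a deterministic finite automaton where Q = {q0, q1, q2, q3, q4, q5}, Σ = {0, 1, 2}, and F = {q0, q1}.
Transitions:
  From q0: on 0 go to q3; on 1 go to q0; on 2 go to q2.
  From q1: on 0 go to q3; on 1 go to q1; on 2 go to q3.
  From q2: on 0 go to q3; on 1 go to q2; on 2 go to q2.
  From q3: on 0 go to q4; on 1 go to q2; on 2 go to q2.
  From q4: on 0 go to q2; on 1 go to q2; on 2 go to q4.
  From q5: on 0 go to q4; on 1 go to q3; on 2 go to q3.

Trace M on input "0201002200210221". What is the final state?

q0 --0--> q3
q3 --2--> q2
q2 --0--> q3
q3 --1--> q2
q2 --0--> q3
q3 --0--> q4
q4 --2--> q4
q4 --2--> q4
q4 --0--> q2
q2 --0--> q3
q3 --2--> q2
q2 --1--> q2
q2 --0--> q3
q3 --2--> q2
q2 --2--> q2
q2 --1--> q2

q2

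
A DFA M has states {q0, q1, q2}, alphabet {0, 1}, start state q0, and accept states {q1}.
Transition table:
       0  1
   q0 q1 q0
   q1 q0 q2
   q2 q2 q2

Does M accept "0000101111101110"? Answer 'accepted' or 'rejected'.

q0 --0--> q1
q1 --0--> q0
q0 --0--> q1
q1 --0--> q0
q0 --1--> q0
q0 --0--> q1
q1 --1--> q2
q2 --1--> q2
q2 --1--> q2
q2 --1--> q2
q2 --1--> q2
q2 --0--> q2
q2 --1--> q2
q2 --1--> q2
q2 --1--> q2
q2 --0--> q2
End in state q2, which is not an accepting state.

rejected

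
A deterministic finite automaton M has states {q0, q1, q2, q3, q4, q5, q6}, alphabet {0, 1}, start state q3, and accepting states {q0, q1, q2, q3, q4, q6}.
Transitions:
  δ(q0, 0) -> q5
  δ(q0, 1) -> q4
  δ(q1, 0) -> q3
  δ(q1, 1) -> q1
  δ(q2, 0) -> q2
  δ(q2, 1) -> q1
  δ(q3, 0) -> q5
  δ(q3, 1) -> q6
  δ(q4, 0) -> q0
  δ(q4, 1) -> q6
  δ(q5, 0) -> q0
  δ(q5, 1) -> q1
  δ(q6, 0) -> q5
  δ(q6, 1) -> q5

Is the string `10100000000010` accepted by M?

accepted

q3 --1--> q6
q6 --0--> q5
q5 --1--> q1
q1 --0--> q3
q3 --0--> q5
q5 --0--> q0
q0 --0--> q5
q5 --0--> q0
q0 --0--> q5
q5 --0--> q0
q0 --0--> q5
q5 --0--> q0
q0 --1--> q4
q4 --0--> q0
End in state q0, which is an accepting state.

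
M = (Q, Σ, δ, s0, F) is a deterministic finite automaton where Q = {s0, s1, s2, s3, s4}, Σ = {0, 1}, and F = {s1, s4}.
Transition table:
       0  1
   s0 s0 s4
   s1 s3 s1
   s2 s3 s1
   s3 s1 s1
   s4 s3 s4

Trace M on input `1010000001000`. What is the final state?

s0 --1--> s4
s4 --0--> s3
s3 --1--> s1
s1 --0--> s3
s3 --0--> s1
s1 --0--> s3
s3 --0--> s1
s1 --0--> s3
s3 --0--> s1
s1 --1--> s1
s1 --0--> s3
s3 --0--> s1
s1 --0--> s3

s3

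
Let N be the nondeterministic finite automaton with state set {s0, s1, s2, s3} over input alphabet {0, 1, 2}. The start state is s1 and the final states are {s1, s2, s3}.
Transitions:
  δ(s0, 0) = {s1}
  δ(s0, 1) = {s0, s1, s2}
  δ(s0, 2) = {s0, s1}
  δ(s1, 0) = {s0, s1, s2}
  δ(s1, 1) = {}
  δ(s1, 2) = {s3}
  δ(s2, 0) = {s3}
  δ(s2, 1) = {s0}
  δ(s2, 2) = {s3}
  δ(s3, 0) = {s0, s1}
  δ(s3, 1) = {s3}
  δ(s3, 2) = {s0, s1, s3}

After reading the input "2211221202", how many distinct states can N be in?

3

Start: {s1}
read 2: {s3}
read 2: {s0, s1, s3}
read 1: {s0, s1, s2, s3}
read 1: {s0, s1, s2, s3}
read 2: {s0, s1, s3}
read 2: {s0, s1, s3}
read 1: {s0, s1, s2, s3}
read 2: {s0, s1, s3}
read 0: {s0, s1, s2}
read 2: {s0, s1, s3}
Final reachable set {s0, s1, s3} has 3 states.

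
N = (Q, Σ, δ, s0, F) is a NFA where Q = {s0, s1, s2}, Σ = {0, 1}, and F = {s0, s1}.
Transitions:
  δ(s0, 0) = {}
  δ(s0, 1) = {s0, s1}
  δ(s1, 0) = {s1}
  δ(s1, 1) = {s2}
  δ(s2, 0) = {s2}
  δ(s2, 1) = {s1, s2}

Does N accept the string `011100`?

Start: {s0}
read 0: {}
The reachable set is empty and stays empty for the remaining 5 symbols.
Reachable ∩ accepting = {} — empty.

rejected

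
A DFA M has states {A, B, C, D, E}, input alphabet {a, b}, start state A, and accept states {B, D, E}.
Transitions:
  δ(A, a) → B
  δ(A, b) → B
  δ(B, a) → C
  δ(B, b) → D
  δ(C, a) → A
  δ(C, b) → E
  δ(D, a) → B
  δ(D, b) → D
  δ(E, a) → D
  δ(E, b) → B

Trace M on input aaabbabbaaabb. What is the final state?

A --a--> B
B --a--> C
C --a--> A
A --b--> B
B --b--> D
D --a--> B
B --b--> D
D --b--> D
D --a--> B
B --a--> C
C --a--> A
A --b--> B
B --b--> D

D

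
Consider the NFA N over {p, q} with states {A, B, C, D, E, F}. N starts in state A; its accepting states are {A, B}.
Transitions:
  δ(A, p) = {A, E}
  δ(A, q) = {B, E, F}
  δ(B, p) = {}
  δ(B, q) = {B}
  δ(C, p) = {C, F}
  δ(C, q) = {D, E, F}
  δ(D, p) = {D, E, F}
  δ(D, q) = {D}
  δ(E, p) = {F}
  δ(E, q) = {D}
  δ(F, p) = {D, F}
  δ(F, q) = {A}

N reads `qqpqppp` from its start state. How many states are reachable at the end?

Start: {A}
read q: {B, E, F}
read q: {A, B, D}
read p: {A, D, E, F}
read q: {A, B, D, E, F}
read p: {A, D, E, F}
read p: {A, D, E, F}
read p: {A, D, E, F}
Final reachable set {A, D, E, F} has 4 states.

4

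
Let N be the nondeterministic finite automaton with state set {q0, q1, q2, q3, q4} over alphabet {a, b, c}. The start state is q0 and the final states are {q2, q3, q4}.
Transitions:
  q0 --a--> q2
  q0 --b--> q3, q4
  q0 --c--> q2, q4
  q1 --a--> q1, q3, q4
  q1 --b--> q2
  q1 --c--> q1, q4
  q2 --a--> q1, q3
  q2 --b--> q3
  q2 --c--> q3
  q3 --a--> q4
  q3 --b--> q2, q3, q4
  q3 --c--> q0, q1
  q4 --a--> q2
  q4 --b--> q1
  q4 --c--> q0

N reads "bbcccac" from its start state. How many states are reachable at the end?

Start: {q0}
read b: {q3, q4}
read b: {q1, q2, q3, q4}
read c: {q0, q1, q3, q4}
read c: {q0, q1, q2, q4}
read c: {q0, q1, q2, q3, q4}
read a: {q1, q2, q3, q4}
read c: {q0, q1, q3, q4}
Final reachable set {q0, q1, q3, q4} has 4 states.

4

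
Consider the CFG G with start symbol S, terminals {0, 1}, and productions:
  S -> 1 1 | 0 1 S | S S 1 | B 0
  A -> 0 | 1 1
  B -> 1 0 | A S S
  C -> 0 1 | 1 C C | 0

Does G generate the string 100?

S ⇒ B0 ⇒ 100

yes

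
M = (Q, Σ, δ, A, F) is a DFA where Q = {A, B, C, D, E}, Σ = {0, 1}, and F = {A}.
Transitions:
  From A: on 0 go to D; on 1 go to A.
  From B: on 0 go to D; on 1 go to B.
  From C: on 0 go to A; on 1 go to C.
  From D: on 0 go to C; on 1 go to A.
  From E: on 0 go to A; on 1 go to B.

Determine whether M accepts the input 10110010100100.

rejected

A --1--> A
A --0--> D
D --1--> A
A --1--> A
A --0--> D
D --0--> C
C --1--> C
C --0--> A
A --1--> A
A --0--> D
D --0--> C
C --1--> C
C --0--> A
A --0--> D
End in state D, which is not an accepting state.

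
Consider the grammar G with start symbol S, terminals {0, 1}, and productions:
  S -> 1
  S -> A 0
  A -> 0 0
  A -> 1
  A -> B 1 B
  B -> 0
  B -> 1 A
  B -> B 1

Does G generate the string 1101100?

no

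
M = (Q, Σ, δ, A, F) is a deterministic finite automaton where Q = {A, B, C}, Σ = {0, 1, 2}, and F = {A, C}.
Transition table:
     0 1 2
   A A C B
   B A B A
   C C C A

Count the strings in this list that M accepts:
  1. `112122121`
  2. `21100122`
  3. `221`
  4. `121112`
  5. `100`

4

`112122121`: accepted
`21100122`: rejected
`221`: accepted
`121112`: accepted
`100`: accepted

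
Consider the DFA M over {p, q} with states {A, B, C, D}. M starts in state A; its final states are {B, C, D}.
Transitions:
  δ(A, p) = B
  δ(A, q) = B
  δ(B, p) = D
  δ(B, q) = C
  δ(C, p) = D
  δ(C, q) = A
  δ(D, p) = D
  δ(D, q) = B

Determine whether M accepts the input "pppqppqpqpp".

A --p--> B
B --p--> D
D --p--> D
D --q--> B
B --p--> D
D --p--> D
D --q--> B
B --p--> D
D --q--> B
B --p--> D
D --p--> D
End in state D, which is an accepting state.

accepted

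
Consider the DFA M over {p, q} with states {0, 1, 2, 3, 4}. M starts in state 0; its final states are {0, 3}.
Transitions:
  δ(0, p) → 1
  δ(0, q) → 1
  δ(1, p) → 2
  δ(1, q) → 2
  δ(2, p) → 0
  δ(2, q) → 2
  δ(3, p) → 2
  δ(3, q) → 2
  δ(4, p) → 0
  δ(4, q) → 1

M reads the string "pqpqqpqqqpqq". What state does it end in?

2

0 --p--> 1
1 --q--> 2
2 --p--> 0
0 --q--> 1
1 --q--> 2
2 --p--> 0
0 --q--> 1
1 --q--> 2
2 --q--> 2
2 --p--> 0
0 --q--> 1
1 --q--> 2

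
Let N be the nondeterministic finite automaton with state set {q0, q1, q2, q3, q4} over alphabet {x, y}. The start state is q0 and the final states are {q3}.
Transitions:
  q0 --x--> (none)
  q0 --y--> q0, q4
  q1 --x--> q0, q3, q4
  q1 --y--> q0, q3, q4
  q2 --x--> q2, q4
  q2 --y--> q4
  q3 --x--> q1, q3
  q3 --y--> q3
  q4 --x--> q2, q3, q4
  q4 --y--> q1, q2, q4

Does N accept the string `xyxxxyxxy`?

rejected

Start: {q0}
read x: {}
The reachable set is empty and stays empty for the remaining 8 symbols.
Reachable ∩ accepting = {} — empty.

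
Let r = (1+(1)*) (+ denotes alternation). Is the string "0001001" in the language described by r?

Neither 1 nor (1)* matches 0001001.

no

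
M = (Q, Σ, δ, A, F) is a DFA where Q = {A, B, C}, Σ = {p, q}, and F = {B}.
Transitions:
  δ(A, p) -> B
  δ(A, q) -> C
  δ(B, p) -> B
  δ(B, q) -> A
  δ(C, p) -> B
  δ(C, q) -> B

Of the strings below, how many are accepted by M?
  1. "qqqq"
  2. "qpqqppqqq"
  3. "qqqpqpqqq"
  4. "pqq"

2

"qqqq": rejected
"qpqqppqqq": accepted
"qqqpqpqqq": accepted
"pqq": rejected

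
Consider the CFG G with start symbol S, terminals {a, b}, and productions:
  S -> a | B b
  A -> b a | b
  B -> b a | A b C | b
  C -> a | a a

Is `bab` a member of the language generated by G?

yes

S ⇒ Bb ⇒ bab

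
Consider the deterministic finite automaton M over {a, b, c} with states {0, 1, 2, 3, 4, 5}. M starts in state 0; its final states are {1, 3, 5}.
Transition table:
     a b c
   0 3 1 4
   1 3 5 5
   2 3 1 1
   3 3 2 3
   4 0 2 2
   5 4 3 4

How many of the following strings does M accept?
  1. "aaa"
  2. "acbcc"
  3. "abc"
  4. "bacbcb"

"aaa": accepted
"acbcc": accepted
"abc": accepted
"bacbcb": accepted

4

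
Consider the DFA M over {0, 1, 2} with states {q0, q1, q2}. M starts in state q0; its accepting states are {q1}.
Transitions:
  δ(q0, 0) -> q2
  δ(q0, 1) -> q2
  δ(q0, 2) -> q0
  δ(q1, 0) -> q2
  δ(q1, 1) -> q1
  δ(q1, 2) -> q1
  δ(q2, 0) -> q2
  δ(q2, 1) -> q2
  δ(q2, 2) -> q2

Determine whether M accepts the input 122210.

q0 --1--> q2
q2 --2--> q2
q2 --2--> q2
q2 --2--> q2
q2 --1--> q2
q2 --0--> q2
End in state q2, which is not an accepting state.

rejected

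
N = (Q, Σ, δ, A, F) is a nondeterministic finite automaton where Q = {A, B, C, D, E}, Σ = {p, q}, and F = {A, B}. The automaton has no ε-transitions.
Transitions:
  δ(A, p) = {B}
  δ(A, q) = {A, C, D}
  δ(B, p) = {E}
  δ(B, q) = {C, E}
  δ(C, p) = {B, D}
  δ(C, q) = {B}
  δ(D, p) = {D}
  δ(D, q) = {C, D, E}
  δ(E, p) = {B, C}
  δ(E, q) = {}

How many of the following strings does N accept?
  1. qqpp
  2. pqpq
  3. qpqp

3

qqpp: accepted
pqpq: accepted
qpqp: accepted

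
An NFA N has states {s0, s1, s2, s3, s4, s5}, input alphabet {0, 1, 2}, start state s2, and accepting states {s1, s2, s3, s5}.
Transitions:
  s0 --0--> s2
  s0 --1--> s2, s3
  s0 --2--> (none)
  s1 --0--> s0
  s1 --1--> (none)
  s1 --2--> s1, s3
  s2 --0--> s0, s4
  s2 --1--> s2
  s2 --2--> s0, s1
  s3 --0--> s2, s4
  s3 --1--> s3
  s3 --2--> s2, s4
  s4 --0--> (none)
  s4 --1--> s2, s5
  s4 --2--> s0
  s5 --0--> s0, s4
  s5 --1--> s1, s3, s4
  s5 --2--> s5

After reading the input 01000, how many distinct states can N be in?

3

Start: {s2}
read 0: {s0, s4}
read 1: {s2, s3, s5}
read 0: {s0, s2, s4}
read 0: {s0, s2, s4}
read 0: {s0, s2, s4}
Final reachable set {s0, s2, s4} has 3 states.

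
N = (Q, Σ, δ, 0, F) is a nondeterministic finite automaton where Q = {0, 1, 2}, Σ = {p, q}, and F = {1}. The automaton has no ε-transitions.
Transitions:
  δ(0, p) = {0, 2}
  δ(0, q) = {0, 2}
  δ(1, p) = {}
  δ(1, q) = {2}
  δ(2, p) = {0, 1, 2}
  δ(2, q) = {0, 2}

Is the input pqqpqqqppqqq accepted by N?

Start: {0}
read p: {0, 2}
read q: {0, 2}
read q: {0, 2}
read p: {0, 1, 2}
read q: {0, 2}
read q: {0, 2}
read q: {0, 2}
read p: {0, 1, 2}
read p: {0, 1, 2}
read q: {0, 2}
read q: {0, 2}
read q: {0, 2}
Reachable ∩ accepting = {} — empty.

rejected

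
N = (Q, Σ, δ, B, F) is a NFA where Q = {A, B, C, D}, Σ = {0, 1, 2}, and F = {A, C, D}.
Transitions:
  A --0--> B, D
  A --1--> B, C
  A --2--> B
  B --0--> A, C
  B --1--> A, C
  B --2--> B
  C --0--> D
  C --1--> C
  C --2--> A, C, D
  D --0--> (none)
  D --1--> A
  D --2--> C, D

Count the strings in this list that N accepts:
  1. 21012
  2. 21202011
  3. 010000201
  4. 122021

21012: accepted
21202011: accepted
010000201: accepted
122021: accepted

4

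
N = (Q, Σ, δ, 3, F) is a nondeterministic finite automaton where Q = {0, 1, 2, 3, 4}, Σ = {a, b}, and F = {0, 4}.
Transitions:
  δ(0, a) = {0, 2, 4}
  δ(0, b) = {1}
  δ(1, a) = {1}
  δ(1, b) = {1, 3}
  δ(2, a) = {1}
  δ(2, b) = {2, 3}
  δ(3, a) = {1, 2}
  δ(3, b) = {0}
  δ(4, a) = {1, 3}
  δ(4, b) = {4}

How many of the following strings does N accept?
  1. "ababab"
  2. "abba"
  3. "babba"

"ababab": rejected
"abba": accepted
"babba": accepted

2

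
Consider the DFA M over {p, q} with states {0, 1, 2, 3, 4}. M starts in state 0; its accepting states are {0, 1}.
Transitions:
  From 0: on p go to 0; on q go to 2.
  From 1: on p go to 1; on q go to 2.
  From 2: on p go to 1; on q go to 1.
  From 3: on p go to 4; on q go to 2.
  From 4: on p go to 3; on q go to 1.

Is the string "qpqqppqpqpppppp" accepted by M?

accepted

0 --q--> 2
2 --p--> 1
1 --q--> 2
2 --q--> 1
1 --p--> 1
1 --p--> 1
1 --q--> 2
2 --p--> 1
1 --q--> 2
2 --p--> 1
1 --p--> 1
1 --p--> 1
1 --p--> 1
1 --p--> 1
1 --p--> 1
End in state 1, which is an accepting state.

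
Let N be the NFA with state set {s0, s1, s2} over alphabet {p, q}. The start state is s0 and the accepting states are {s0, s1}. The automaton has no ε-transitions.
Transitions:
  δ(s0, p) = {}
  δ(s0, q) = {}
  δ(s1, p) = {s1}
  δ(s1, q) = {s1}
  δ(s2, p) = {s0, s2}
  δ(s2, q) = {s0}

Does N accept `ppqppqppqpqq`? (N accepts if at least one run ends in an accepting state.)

rejected

Start: {s0}
read p: {}
The reachable set is empty and stays empty for the remaining 11 symbols.
Reachable ∩ accepting = {} — empty.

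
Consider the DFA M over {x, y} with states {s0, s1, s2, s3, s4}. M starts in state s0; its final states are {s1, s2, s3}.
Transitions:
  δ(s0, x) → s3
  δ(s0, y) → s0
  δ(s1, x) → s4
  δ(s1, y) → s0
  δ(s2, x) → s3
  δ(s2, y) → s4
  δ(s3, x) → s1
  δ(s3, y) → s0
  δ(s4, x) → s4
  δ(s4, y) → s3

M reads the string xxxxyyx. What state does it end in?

s3

s0 --x--> s3
s3 --x--> s1
s1 --x--> s4
s4 --x--> s4
s4 --y--> s3
s3 --y--> s0
s0 --x--> s3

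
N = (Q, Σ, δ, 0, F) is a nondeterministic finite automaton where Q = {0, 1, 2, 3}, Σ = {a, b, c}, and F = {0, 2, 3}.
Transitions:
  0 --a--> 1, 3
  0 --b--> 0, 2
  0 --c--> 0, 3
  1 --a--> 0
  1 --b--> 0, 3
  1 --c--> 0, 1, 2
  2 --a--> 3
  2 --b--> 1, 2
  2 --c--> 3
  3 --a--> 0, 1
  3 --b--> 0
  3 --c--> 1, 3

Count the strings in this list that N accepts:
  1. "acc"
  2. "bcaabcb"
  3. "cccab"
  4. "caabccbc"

"acc": accepted
"bcaabcb": accepted
"cccab": accepted
"caabccbc": accepted

4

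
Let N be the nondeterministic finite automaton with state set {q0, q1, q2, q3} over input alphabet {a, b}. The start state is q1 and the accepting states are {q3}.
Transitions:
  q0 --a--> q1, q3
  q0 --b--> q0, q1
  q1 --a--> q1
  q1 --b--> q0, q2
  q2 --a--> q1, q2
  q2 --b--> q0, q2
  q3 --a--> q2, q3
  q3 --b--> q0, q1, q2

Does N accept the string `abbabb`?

Start: {q1}
read a: {q1}
read b: {q0, q2}
read b: {q0, q1, q2}
read a: {q1, q2, q3}
read b: {q0, q1, q2}
read b: {q0, q1, q2}
Reachable ∩ accepting = {} — empty.

rejected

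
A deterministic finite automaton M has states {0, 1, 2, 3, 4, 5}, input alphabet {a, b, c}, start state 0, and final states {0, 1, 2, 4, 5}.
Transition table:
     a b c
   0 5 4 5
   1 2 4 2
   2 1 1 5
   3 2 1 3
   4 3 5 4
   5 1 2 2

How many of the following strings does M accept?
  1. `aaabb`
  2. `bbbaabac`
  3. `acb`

3

`aaabb`: accepted
`bbbaabac`: accepted
`acb`: accepted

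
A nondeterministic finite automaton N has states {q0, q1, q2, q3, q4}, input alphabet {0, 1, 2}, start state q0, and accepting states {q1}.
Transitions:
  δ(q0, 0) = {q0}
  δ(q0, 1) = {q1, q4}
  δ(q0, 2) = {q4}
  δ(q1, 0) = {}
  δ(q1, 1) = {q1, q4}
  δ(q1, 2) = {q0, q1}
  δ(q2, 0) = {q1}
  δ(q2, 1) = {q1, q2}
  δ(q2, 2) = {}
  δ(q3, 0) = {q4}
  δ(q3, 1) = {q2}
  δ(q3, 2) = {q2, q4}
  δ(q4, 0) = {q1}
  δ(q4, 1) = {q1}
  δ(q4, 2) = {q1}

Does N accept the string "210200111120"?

Start: {q0}
read 2: {q4}
read 1: {q1}
read 0: {}
The reachable set is empty and stays empty for the remaining 9 symbols.
Reachable ∩ accepting = {} — empty.

rejected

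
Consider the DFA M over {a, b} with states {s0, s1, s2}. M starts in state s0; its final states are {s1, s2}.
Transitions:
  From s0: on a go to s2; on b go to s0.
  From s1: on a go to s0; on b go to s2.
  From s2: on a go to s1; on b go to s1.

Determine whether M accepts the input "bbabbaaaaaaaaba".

s0 --b--> s0
s0 --b--> s0
s0 --a--> s2
s2 --b--> s1
s1 --b--> s2
s2 --a--> s1
s1 --a--> s0
s0 --a--> s2
s2 --a--> s1
s1 --a--> s0
s0 --a--> s2
s2 --a--> s1
s1 --a--> s0
s0 --b--> s0
s0 --a--> s2
End in state s2, which is an accepting state.

accepted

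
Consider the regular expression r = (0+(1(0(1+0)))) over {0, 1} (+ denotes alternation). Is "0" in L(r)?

The left alternative 0 matches 0.

yes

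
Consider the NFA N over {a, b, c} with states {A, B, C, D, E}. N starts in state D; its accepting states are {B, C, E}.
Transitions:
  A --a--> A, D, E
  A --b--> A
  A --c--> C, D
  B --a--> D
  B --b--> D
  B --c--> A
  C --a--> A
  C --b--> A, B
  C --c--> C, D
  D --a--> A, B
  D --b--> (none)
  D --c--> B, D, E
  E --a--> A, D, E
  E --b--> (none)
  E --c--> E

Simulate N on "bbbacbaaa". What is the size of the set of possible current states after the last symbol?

0

Start: {D}
read b: {}
The reachable set is empty and stays empty for the remaining 8 symbols.
Final reachable set {} has 0 states.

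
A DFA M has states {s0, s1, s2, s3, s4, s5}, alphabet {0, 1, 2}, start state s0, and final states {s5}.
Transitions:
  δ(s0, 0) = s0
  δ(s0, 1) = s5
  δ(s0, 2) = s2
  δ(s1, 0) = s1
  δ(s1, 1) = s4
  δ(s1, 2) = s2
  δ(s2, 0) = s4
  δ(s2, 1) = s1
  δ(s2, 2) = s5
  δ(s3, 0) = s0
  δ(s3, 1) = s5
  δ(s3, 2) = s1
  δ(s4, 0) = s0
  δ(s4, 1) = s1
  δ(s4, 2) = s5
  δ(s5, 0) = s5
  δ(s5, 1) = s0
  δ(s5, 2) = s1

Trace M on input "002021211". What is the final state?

s0 --0--> s0
s0 --0--> s0
s0 --2--> s2
s2 --0--> s4
s4 --2--> s5
s5 --1--> s0
s0 --2--> s2
s2 --1--> s1
s1 --1--> s4

s4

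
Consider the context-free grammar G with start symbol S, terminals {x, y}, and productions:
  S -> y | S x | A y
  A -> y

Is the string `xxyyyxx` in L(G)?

no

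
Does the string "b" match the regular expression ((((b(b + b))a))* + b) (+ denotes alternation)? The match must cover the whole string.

The right alternative b matches b.

yes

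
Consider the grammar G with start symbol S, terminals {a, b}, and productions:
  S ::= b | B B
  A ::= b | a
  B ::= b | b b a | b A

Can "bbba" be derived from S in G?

yes

S ⇒ BB ⇒ bB ⇒ bbba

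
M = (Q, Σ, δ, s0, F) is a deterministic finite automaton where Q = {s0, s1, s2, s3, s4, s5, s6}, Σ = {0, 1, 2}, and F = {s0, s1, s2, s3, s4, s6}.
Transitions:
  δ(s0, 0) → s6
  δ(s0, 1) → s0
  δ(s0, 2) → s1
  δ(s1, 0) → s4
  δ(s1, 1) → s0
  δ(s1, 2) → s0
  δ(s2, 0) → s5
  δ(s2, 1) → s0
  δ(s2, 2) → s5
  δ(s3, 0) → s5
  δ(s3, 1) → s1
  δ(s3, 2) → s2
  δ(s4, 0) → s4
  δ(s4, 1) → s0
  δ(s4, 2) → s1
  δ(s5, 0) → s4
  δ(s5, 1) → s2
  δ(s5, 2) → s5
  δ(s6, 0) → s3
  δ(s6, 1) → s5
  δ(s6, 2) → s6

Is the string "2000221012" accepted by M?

s0 --2--> s1
s1 --0--> s4
s4 --0--> s4
s4 --0--> s4
s4 --2--> s1
s1 --2--> s0
s0 --1--> s0
s0 --0--> s6
s6 --1--> s5
s5 --2--> s5
End in state s5, which is not an accepting state.

rejected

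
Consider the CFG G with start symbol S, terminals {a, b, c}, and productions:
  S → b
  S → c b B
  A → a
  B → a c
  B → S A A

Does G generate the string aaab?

no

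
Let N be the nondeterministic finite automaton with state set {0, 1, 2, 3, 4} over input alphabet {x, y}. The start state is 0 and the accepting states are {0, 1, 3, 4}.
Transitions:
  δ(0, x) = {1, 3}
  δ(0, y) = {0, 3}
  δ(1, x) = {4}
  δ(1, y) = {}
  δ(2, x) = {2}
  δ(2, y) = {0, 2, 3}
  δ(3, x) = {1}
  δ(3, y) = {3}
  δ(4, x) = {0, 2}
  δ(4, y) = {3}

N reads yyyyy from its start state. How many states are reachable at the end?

Start: {0}
read y: {0, 3}
read y: {0, 3}
read y: {0, 3}
read y: {0, 3}
read y: {0, 3}
Final reachable set {0, 3} has 2 states.

2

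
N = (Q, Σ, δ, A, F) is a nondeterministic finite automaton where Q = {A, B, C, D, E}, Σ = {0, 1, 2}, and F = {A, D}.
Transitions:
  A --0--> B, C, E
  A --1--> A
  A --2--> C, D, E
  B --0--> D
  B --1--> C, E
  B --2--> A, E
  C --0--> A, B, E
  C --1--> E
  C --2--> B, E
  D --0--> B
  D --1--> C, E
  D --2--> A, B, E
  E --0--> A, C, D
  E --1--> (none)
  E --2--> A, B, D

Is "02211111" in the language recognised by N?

accepted

Start: {A}
read 0: {B, C, E}
read 2: {A, B, D, E}
read 2: {A, B, C, D, E}
read 1: {A, C, E}
read 1: {A, E}
read 1: {A}
read 1: {A}
read 1: {A}
Reachable ∩ accepting = {A} — nonempty.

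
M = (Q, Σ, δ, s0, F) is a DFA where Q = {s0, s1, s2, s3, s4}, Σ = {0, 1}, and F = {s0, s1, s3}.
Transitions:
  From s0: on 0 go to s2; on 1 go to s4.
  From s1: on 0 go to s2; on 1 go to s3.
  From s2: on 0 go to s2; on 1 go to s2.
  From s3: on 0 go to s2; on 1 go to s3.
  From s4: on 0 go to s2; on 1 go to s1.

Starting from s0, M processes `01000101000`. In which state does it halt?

s0 --0--> s2
s2 --1--> s2
s2 --0--> s2
s2 --0--> s2
s2 --0--> s2
s2 --1--> s2
s2 --0--> s2
s2 --1--> s2
s2 --0--> s2
s2 --0--> s2
s2 --0--> s2

s2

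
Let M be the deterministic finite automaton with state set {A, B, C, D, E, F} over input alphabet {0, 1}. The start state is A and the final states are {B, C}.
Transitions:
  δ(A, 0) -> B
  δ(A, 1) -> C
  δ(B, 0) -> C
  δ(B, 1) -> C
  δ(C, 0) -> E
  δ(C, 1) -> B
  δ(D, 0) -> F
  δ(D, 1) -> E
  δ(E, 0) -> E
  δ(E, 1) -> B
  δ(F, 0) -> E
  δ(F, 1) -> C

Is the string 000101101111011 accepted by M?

accepted

A --0--> B
B --0--> C
C --0--> E
E --1--> B
B --0--> C
C --1--> B
B --1--> C
C --0--> E
E --1--> B
B --1--> C
C --1--> B
B --1--> C
C --0--> E
E --1--> B
B --1--> C
End in state C, which is an accepting state.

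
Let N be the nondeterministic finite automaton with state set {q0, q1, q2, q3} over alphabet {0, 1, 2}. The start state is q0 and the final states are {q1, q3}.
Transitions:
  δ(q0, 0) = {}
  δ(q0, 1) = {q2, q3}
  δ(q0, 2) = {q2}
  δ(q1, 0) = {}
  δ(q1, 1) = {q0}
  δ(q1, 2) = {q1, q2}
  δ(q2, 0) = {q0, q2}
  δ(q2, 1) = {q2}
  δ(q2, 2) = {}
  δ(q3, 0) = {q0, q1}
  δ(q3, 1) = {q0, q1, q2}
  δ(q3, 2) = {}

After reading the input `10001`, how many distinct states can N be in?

2

Start: {q0}
read 1: {q2, q3}
read 0: {q0, q1, q2}
read 0: {q0, q2}
read 0: {q0, q2}
read 1: {q2, q3}
Final reachable set {q2, q3} has 2 states.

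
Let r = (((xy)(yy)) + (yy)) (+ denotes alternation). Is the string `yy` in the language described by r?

yes

The right alternative (yy) matches yy.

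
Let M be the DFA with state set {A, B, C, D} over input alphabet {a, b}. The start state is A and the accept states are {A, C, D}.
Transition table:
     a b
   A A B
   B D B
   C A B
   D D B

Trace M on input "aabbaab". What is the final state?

B

A --a--> A
A --a--> A
A --b--> B
B --b--> B
B --a--> D
D --a--> D
D --b--> B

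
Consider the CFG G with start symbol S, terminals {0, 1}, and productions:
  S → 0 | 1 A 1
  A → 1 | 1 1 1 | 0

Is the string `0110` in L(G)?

no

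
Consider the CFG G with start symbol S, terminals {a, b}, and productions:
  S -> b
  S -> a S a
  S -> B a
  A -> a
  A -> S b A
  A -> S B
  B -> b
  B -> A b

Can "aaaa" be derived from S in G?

no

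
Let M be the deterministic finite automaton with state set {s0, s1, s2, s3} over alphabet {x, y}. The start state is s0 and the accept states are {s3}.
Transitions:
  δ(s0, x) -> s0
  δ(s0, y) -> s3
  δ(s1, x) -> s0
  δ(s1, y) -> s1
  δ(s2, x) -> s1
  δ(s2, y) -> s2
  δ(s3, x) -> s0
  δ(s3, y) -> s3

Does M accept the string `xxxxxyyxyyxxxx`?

rejected

s0 --x--> s0
s0 --x--> s0
s0 --x--> s0
s0 --x--> s0
s0 --x--> s0
s0 --y--> s3
s3 --y--> s3
s3 --x--> s0
s0 --y--> s3
s3 --y--> s3
s3 --x--> s0
s0 --x--> s0
s0 --x--> s0
s0 --x--> s0
End in state s0, which is not an accepting state.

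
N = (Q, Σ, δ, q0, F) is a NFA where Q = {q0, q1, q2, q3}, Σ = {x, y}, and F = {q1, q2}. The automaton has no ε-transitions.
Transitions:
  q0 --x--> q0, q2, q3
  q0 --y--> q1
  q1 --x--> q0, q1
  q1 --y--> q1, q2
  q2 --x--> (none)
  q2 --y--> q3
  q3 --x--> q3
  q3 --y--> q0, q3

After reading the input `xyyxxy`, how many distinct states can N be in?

4

Start: {q0}
read x: {q0, q2, q3}
read y: {q0, q1, q3}
read y: {q0, q1, q2, q3}
read x: {q0, q1, q2, q3}
read x: {q0, q1, q2, q3}
read y: {q0, q1, q2, q3}
Final reachable set {q0, q1, q2, q3} has 4 states.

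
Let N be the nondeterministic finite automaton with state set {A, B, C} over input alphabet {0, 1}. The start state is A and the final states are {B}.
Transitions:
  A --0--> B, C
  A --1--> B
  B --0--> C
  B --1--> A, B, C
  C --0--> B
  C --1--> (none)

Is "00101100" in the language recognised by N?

accepted

Start: {A}
read 0: {B, C}
read 0: {B, C}
read 1: {A, B, C}
read 0: {B, C}
read 1: {A, B, C}
read 1: {A, B, C}
read 0: {B, C}
read 0: {B, C}
Reachable ∩ accepting = {B} — nonempty.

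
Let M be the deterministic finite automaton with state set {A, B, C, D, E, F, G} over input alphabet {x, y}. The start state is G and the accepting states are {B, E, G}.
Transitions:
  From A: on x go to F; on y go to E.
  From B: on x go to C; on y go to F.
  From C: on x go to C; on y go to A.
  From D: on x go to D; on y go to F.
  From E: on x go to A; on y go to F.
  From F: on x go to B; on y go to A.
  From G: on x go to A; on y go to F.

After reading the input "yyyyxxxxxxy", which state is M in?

A

G --y--> F
F --y--> A
A --y--> E
E --y--> F
F --x--> B
B --x--> C
C --x--> C
C --x--> C
C --x--> C
C --x--> C
C --y--> A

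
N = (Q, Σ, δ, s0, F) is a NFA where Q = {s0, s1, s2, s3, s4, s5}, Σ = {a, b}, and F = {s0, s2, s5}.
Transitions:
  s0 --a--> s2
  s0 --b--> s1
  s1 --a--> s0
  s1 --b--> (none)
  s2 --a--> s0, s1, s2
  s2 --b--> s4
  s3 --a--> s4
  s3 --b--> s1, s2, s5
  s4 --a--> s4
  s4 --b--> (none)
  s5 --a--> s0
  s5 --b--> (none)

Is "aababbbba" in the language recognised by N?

Start: {s0}
read a: {s2}
read a: {s0, s1, s2}
read b: {s1, s4}
read a: {s0, s4}
read b: {s1}
read b: {}
The reachable set is empty and stays empty for the remaining 3 symbols.
Reachable ∩ accepting = {} — empty.

rejected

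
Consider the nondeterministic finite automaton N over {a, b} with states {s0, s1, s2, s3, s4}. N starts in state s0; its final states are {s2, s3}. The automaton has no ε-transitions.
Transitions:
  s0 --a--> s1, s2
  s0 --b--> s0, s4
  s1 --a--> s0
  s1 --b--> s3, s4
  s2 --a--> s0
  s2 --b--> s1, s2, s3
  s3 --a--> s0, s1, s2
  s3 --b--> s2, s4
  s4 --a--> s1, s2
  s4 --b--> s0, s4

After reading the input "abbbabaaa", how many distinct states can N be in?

3

Start: {s0}
read a: {s1, s2}
read b: {s1, s2, s3, s4}
read b: {s0, s1, s2, s3, s4}
read b: {s0, s1, s2, s3, s4}
read a: {s0, s1, s2}
read b: {s0, s1, s2, s3, s4}
read a: {s0, s1, s2}
read a: {s0, s1, s2}
read a: {s0, s1, s2}
Final reachable set {s0, s1, s2} has 3 states.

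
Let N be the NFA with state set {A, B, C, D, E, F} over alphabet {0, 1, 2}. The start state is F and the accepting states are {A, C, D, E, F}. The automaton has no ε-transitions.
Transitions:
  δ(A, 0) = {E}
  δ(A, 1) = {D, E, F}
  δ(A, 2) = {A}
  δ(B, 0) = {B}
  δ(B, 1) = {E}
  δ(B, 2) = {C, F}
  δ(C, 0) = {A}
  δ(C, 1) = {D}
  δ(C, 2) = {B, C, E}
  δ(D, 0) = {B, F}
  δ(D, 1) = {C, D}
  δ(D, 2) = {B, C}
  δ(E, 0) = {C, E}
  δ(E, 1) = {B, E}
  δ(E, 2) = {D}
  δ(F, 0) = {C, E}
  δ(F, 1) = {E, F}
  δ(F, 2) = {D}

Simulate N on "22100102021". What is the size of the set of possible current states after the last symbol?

5

Start: {F}
read 2: {D}
read 2: {B, C}
read 1: {D, E}
read 0: {B, C, E, F}
read 0: {A, B, C, E}
read 1: {B, D, E, F}
read 0: {B, C, E, F}
read 2: {B, C, D, E, F}
read 0: {A, B, C, E, F}
read 2: {A, B, C, D, E, F}
read 1: {B, C, D, E, F}
Final reachable set {B, C, D, E, F} has 5 states.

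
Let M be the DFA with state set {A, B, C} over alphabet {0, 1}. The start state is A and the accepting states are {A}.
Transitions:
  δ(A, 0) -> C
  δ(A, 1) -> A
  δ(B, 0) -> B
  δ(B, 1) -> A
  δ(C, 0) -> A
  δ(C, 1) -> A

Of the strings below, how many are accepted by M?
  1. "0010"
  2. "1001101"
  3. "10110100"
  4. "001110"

2

"0010": rejected
"1001101": accepted
"10110100": accepted
"001110": rejected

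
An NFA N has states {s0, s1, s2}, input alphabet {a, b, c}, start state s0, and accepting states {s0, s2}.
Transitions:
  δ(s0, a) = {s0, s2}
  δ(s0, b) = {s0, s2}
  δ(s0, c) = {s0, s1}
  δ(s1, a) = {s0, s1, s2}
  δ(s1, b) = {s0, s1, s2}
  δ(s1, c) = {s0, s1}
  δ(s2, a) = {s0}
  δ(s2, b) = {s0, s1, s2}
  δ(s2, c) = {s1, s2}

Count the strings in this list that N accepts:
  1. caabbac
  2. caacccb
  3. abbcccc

caabbac: accepted
caacccb: accepted
abbcccc: accepted

3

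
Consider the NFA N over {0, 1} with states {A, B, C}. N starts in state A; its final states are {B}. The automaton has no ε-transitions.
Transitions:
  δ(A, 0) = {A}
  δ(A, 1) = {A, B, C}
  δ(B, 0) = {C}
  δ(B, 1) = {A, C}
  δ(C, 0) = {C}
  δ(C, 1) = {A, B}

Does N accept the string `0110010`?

rejected

Start: {A}
read 0: {A}
read 1: {A, B, C}
read 1: {A, B, C}
read 0: {A, C}
read 0: {A, C}
read 1: {A, B, C}
read 0: {A, C}
Reachable ∩ accepting = {} — empty.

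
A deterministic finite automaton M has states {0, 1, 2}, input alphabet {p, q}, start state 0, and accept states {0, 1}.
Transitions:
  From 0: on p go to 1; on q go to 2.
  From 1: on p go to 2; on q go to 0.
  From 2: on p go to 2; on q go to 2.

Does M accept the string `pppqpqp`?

rejected

0 --p--> 1
1 --p--> 2
2 --p--> 2
2 --q--> 2
2 --p--> 2
2 --q--> 2
2 --p--> 2
End in state 2, which is not an accepting state.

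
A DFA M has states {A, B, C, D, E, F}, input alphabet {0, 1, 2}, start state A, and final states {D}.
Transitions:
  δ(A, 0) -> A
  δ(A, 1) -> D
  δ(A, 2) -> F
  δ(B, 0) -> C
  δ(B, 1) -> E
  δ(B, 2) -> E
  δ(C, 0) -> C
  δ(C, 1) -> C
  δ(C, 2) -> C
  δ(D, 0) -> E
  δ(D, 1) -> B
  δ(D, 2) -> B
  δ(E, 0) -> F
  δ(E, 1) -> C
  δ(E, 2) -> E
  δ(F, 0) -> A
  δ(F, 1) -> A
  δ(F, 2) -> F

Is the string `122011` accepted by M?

accepted

A --1--> D
D --2--> B
B --2--> E
E --0--> F
F --1--> A
A --1--> D
End in state D, which is an accepting state.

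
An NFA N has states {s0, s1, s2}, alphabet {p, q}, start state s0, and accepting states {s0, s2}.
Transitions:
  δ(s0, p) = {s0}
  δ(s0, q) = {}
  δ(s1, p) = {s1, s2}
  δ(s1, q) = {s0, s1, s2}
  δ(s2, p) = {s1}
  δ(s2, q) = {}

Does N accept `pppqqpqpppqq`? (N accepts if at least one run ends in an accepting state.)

rejected

Start: {s0}
read p: {s0}
read p: {s0}
read p: {s0}
read q: {}
The reachable set is empty and stays empty for the remaining 8 symbols.
Reachable ∩ accepting = {} — empty.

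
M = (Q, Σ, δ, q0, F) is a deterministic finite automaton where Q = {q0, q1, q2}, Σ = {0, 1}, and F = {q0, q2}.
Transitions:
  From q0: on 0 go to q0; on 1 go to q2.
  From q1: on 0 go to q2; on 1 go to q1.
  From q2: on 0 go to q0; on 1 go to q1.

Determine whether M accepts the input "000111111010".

accepted

q0 --0--> q0
q0 --0--> q0
q0 --0--> q0
q0 --1--> q2
q2 --1--> q1
q1 --1--> q1
q1 --1--> q1
q1 --1--> q1
q1 --1--> q1
q1 --0--> q2
q2 --1--> q1
q1 --0--> q2
End in state q2, which is an accepting state.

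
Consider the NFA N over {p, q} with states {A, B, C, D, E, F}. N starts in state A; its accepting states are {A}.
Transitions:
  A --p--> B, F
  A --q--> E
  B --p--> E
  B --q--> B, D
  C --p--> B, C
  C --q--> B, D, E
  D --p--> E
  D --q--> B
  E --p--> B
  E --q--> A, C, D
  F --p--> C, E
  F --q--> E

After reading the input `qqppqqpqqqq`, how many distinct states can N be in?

5

Start: {A}
read q: {E}
read q: {A, C, D}
read p: {B, C, E, F}
read p: {B, C, E}
read q: {A, B, C, D, E}
read q: {A, B, C, D, E}
read p: {B, C, E, F}
read q: {A, B, C, D, E}
read q: {A, B, C, D, E}
read q: {A, B, C, D, E}
read q: {A, B, C, D, E}
Final reachable set {A, B, C, D, E} has 5 states.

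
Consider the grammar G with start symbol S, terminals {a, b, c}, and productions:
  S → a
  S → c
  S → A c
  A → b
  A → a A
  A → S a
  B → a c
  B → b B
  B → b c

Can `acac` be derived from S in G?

S ⇒ Ac ⇒ aAc ⇒ aSac ⇒ acac

yes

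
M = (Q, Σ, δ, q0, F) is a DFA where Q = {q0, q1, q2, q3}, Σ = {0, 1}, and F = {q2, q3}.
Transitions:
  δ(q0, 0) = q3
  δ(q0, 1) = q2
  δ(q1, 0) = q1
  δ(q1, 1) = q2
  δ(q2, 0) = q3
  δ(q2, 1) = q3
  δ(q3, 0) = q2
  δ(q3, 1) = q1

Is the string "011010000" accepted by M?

q0 --0--> q3
q3 --1--> q1
q1 --1--> q2
q2 --0--> q3
q3 --1--> q1
q1 --0--> q1
q1 --0--> q1
q1 --0--> q1
q1 --0--> q1
End in state q1, which is not an accepting state.

rejected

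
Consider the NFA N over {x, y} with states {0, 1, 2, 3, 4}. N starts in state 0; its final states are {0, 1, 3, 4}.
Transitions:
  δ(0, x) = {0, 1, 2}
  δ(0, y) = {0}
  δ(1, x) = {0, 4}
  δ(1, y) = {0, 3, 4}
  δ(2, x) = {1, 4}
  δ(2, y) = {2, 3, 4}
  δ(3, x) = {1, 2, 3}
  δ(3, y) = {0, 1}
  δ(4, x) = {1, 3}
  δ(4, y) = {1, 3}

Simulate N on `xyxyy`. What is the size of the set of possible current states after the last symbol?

Start: {0}
read x: {0, 1, 2}
read y: {0, 2, 3, 4}
read x: {0, 1, 2, 3, 4}
read y: {0, 1, 2, 3, 4}
read y: {0, 1, 2, 3, 4}
Final reachable set {0, 1, 2, 3, 4} has 5 states.

5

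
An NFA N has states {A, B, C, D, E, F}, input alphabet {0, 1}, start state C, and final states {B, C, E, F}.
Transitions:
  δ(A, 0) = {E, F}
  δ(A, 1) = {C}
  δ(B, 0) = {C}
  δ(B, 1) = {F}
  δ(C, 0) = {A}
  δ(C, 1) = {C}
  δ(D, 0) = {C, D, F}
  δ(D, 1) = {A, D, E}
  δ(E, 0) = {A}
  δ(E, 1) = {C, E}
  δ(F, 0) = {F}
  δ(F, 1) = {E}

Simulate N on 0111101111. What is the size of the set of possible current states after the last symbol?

Start: {C}
read 0: {A}
read 1: {C}
read 1: {C}
read 1: {C}
read 1: {C}
read 0: {A}
read 1: {C}
read 1: {C}
read 1: {C}
read 1: {C}
Final reachable set {C} has 1 state.

1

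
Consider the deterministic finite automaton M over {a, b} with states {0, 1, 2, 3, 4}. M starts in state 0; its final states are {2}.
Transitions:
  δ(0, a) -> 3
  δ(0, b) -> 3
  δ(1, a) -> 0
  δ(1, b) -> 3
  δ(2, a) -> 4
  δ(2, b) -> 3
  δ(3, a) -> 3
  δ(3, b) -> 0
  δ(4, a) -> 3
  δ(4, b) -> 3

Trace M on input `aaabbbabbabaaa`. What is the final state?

3

0 --a--> 3
3 --a--> 3
3 --a--> 3
3 --b--> 0
0 --b--> 3
3 --b--> 0
0 --a--> 3
3 --b--> 0
0 --b--> 3
3 --a--> 3
3 --b--> 0
0 --a--> 3
3 --a--> 3
3 --a--> 3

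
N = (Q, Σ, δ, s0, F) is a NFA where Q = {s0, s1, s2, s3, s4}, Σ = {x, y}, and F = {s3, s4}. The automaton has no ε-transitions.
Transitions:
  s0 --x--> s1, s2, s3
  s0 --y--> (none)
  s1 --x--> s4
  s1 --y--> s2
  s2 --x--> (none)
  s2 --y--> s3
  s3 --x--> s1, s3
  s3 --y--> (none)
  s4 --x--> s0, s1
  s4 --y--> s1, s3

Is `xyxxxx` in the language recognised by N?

accepted

Start: {s0}
read x: {s1, s2, s3}
read y: {s2, s3}
read x: {s1, s3}
read x: {s1, s3, s4}
read x: {s0, s1, s3, s4}
read x: {s0, s1, s2, s3, s4}
Reachable ∩ accepting = {s3, s4} — nonempty.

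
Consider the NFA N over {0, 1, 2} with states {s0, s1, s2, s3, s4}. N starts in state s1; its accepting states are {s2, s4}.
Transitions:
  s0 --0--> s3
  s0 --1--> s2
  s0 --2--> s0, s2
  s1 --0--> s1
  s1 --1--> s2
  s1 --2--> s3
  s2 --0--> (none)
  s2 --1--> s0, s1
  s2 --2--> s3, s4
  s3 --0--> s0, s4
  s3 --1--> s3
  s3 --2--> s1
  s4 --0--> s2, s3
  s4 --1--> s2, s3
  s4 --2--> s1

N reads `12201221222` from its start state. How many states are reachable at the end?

Start: {s1}
read 1: {s2}
read 2: {s3, s4}
read 2: {s1}
read 0: {s1}
read 1: {s2}
read 2: {s3, s4}
read 2: {s1}
read 1: {s2}
read 2: {s3, s4}
read 2: {s1}
read 2: {s3}
Final reachable set {s3} has 1 state.

1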